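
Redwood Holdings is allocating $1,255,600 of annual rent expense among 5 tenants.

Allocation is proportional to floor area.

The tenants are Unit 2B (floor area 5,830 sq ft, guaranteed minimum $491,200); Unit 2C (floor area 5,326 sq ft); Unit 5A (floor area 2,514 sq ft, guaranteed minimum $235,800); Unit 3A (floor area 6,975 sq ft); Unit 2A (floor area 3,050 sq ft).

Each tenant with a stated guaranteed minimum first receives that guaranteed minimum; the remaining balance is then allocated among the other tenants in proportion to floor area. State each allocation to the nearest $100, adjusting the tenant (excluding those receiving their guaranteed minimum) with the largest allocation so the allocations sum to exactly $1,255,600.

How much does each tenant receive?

Guaranteed amounts: Unit 2B $491,200; Unit 5A $235,800. Remaining pool $528,600.
Remaining pool split over remaining floor area 15,351: Unit 2C 183,396.76 → $183,400; Unit 3A 240,178.82 → $240,200; Unit 2A 105,024.43 → $105,000.

Unit 2B: $491,200 · Unit 2C: $183,400 · Unit 5A: $235,800 · Unit 3A: $240,200 · Unit 2A: $105,000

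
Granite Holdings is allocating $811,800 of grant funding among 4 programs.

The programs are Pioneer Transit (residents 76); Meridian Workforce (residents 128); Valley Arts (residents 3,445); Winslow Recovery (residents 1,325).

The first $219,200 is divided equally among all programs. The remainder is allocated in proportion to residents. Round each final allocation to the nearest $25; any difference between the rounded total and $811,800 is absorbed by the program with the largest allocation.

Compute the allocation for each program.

Equal tier: $219,200 ÷ 4 = $54,800 apiece.
Remainder $592,600 by residents (total 4,974): Pioneer Transit 9,054.60 → $9,050; Meridian Workforce 15,249.86 → $15,250; Valley Arts 410,435.67 → $410,425; Winslow Recovery 157,859.87 → $157,850.
Rounding difference +$25 on remainder applied to Valley Arts.
Totals: Pioneer Transit $54,800 + $9,050 = $63,850; Meridian Workforce $54,800 + $15,250 = $70,050; Valley Arts $54,800 + $410,450 = $465,250; Winslow Recovery $54,800 + $157,850 = $212,650.

Pioneer Transit: $63,850 · Meridian Workforce: $70,050 · Valley Arts: $465,250 · Winslow Recovery: $212,650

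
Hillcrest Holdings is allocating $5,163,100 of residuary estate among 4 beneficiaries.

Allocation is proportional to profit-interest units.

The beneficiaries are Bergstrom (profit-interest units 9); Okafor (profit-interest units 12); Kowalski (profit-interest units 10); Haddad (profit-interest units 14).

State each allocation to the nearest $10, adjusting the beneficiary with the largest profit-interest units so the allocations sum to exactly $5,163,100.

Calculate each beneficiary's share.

Combined profit-interest units = 45.
Raw shares: Bergstrom 9/45 × $5,163,100 = 1,032,620.00; Okafor 12/45 × $5,163,100 = 1,376,826.67; Kowalski 10/45 × $5,163,100 = 1,147,355.56; Haddad 14/45 × $5,163,100 = 1,606,297.78.
Rounded to nearest $10: Bergstrom $1,032,620; Okafor $1,376,830; Kowalski $1,147,360; Haddad $1,606,300. Sum = $5,163,110.
Difference $5,163,100 − $5,163,110 = −$10 applied to largest profit-interest units (Haddad): Haddad becomes $1,606,290.

Bergstrom: $1,032,620 · Okafor: $1,376,830 · Kowalski: $1,147,360 · Haddad: $1,606,290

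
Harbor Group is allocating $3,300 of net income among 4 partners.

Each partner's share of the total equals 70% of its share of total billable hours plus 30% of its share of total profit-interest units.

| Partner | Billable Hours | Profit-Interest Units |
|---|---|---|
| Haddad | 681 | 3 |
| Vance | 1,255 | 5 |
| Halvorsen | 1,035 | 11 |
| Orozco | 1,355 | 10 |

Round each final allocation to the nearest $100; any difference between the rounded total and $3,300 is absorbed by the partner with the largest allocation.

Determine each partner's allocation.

Totals — billable hours 4,326, profit-interest units 29.
Blended shares (70% billable hours + 30% profit-interest units): Haddad 0.1412; Vance 0.2548; Halvorsen 0.2813; Orozco 0.3227.
Proportional shares: Haddad 466.05; Vance 840.84; Halvorsen 928.19; Orozco 1,064.92.
At nearest $100: Haddad $500; Vance $800; Halvorsen $900; Orozco $1,100. Sum = $3,300.
No rounding difference to absorb.

Haddad: $500 | Vance: $800 | Halvorsen: $900 | Orozco: $1,100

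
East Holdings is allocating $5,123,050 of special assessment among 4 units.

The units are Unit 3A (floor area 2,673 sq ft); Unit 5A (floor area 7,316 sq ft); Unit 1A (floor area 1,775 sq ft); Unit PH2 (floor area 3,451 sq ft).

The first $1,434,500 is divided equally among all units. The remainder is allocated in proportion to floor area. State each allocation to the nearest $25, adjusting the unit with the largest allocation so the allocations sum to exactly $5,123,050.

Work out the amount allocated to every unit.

Unit 3A: $1,006,625 | Unit 5A: $2,132,250 | Unit 1A: $788,925 | Unit PH2: $1,195,250

$1,434,500 shared equally gives $358,625 per unit.
Remainder $3,688,550 by floor area (total 15,215): Unit 3A 648,011.45 → $648,000; Unit 5A 1,773,607.09 → $1,773,600; Unit 1A 430,310.63 → $430,300; Unit PH2 836,620.84 → $836,625.
Rounding difference +$25 on remainder applied to Unit 5A.
Totals: Unit 3A $358,625 + $648,000 = $1,006,625; Unit 5A $358,625 + $1,773,625 = $2,132,250; Unit 1A $358,625 + $430,300 = $788,925; Unit PH2 $358,625 + $836,625 = $1,195,250.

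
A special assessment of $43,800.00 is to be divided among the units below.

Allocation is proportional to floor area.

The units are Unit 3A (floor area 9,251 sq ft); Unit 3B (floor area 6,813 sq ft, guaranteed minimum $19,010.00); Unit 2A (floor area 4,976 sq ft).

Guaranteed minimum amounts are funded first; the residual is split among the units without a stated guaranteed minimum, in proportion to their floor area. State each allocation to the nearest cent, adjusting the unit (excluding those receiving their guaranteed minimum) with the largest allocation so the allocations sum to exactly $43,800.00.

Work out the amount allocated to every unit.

Fund the minimums — Unit 3B $19,010.00. Residual $24,790.00.
Residual split over remaining floor area 14,227: Unit 3A 16,119.5115 → $16,119.51; Unit 2A 8,670.4885 → $8,670.49.

Unit 3A: $16,119.51 · Unit 3B: $19,010.00 · Unit 2A: $8,670.49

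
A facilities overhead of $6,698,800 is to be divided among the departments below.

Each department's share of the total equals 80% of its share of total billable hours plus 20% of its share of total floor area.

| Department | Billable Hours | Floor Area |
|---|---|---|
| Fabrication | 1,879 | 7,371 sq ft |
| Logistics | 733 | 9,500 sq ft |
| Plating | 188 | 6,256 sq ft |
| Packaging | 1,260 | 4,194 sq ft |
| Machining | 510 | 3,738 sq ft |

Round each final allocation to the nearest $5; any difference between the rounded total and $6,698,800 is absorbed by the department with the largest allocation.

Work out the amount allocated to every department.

Totals — billable hours 4,570, floor area 31,059.
Combined weights (80% billable hours + 20% floor area): Fabrication 0.3764; Logistics 0.1895; Plating 0.0732; Packaging 0.2476; Machining 0.1133.
Raw shares: Fabrication 2,521,376.69; Logistics 1,269,348.87; Plating 490,318.02; Packaging 1,658,459.38; Machining 759,297.04.
After rounding ($5): Fabrication $2,521,375; Logistics $1,269,350; Plating $490,320; Packaging $1,658,460; Machining $759,295. Sum = $6,698,800.
Sum already equals the total — no adjustment.

Fabrication: $2,521,375; Logistics: $1,269,350; Plating: $490,320; Packaging: $1,658,460; Machining: $759,295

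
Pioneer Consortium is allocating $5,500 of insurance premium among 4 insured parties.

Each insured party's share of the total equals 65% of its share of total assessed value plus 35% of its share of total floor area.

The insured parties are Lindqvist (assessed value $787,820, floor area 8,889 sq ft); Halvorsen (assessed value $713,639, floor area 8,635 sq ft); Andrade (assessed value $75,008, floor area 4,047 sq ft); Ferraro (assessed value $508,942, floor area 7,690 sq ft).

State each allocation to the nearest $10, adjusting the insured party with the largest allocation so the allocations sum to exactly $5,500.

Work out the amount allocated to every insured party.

Lindqvist: $1,940; Halvorsen: $1,790; Andrade: $390; Ferraro: $1,380

Totals — assessed value 2,085,409, floor area 29,261.
Composite weights (65% assessed value + 35% floor area): Lindqvist 0.3519; Halvorsen 0.3257; Andrade 0.0718; Ferraro 0.2506.
Pro-rata amounts: Lindqvist 1,935.34; Halvorsen 1,791.46; Andrade 394.83; Ferraro 1,378.38.
Rounded to nearest $10: Lindqvist $1,940; Halvorsen $1,790; Andrade $390; Ferraro $1,380. Sum = $5,500.
Rounded total matches; no reconciliation needed.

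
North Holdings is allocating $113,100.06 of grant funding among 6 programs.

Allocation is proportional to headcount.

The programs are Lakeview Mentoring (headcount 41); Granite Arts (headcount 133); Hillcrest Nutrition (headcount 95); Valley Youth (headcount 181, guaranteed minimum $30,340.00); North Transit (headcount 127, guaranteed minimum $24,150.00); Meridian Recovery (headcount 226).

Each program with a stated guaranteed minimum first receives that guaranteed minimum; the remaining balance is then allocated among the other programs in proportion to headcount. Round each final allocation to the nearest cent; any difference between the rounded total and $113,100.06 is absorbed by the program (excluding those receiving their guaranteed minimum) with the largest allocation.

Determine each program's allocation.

Guaranteed amounts: Valley Youth $30,340.00; North Transit $24,150.00. Balance $58,610.06.
Balance split over remaining headcount 495: Lakeview Mentoring 4,854.5706 → $4,854.57; Granite Arts 15,747.7535 → $15,747.75; Hillcrest Nutrition 11,248.3954 → $11,248.40; Meridian Recovery 26,759.3405 → $26,759.34.

Lakeview Mentoring: $4,854.57 | Granite Arts: $15,747.75 | Hillcrest Nutrition: $11,248.40 | Valley Youth: $30,340.00 | North Transit: $24,150.00 | Meridian Recovery: $26,759.34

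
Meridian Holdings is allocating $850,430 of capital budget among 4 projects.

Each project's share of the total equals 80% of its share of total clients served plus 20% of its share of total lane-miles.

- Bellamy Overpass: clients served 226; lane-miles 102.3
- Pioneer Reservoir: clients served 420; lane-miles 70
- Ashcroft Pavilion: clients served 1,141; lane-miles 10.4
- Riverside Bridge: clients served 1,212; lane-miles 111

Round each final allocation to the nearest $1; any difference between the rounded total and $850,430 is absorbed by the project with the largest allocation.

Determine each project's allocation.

Bellamy Overpass: $110,513 · Pioneer Reservoir: $135,818 · Ashcroft Pavilion: $264,867 · Riverside Bridge: $339,232

Totals — clients served 2,999, lane-miles 293.7.
Combined weights (80% clients served + 20% lane-miles): Bellamy Overpass 0.1299; Pioneer Reservoir 0.1597; Ashcroft Pavilion 0.3115; Riverside Bridge 0.3989.
Raw shares: Bellamy Overpass 110,513.11; Pioneer Reservoir 135,817.95; Ashcroft Pavilion 264,866.58; Riverside Bridge 339,232.36.
Rounded to nearest $1: Bellamy Overpass $110,513; Pioneer Reservoir $135,818; Ashcroft Pavilion $264,867; Riverside Bridge $339,232. Sum = $850,430.
Rounded total matches; no reconciliation needed.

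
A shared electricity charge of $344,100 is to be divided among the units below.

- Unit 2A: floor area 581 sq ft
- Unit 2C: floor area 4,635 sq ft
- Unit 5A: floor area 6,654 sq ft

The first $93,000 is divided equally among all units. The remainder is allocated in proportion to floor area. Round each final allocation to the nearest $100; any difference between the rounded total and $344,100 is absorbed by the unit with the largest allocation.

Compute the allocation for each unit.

Equal tier: $93,000 ÷ 3 = $31,000 apiece.
Remainder $251,100 by floor area (total 11,870): Unit 2A 12,290.57 → $12,300; Unit 2C 98,049.58 → $98,000; Unit 5A 140,759.85 → $140,800.
Totals: Unit 2A $31,000 + $12,300 = $43,300; Unit 2C $31,000 + $98,000 = $129,000; Unit 5A $31,000 + $140,800 = $171,800.

Unit 2A: $43,300 · Unit 2C: $129,000 · Unit 5A: $171,800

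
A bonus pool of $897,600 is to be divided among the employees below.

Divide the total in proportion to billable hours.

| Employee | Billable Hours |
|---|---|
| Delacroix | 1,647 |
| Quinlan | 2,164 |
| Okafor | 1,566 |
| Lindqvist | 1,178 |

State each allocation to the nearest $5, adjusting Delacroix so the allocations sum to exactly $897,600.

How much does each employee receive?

Total billable hours = 6,555.
Unrounded shares: Delacroix 1,647/6,555 × $897,600 = 225,529.70; Quinlan 2,164/6,555 × $897,600 = 296,324.39; Okafor 1,566/6,555 × $897,600 = 214,438.08; Lindqvist 1,178/6,555 × $897,600 = 161,307.83.
At nearest $5: Delacroix $225,530; Quinlan $296,325; Okafor $214,440; Lindqvist $161,310. Sum = $897,605.
Difference $897,600 − $897,605 = −$5 applied to Delacroix: Delacroix becomes $225,525.

Delacroix: $225,525; Quinlan: $296,325; Okafor: $214,440; Lindqvist: $161,310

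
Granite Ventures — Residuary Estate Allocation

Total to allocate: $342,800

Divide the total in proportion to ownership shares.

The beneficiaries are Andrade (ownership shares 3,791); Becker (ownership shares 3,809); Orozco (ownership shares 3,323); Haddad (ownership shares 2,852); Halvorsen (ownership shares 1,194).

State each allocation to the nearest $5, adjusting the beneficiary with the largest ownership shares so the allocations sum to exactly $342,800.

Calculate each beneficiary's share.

Sum of ownership shares: 3,791 + 3,809 + 3,323 + 2,852 + 1,194 = 14,969.
Pro-rata amounts: Andrade 86,816.41; Becker 87,228.62; Orozco 76,098.90; Haddad 65,312.69; Halvorsen 27,343.39.
After rounding ($5): Andrade $86,815; Becker $87,230; Orozco $76,100; Haddad $65,315; Halvorsen $27,345. Sum = $342,805.
Difference $342,800 − $342,805 = −$5 applied to largest ownership shares (Becker): Becker becomes $87,225.

Andrade: $86,815 | Becker: $87,225 | Orozco: $76,100 | Haddad: $65,315 | Halvorsen: $27,345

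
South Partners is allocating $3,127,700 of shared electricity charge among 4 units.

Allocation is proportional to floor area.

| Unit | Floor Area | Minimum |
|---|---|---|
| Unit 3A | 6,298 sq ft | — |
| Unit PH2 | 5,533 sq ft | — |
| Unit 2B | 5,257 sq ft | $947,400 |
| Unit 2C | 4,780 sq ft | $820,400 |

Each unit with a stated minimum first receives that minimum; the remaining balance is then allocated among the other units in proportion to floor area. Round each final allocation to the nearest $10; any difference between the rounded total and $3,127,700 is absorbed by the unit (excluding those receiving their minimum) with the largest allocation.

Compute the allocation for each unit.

Minimums first: Unit 2B $947,400; Unit 2C $820,400. Residual $1,359,900.
Residual split over remaining floor area 11,831: Unit 3A 723,916.00 → $723,920; Unit PH2 635,984.00 → $635,980.

Unit 3A: $723,920; Unit PH2: $635,980; Unit 2B: $947,400; Unit 2C: $820,400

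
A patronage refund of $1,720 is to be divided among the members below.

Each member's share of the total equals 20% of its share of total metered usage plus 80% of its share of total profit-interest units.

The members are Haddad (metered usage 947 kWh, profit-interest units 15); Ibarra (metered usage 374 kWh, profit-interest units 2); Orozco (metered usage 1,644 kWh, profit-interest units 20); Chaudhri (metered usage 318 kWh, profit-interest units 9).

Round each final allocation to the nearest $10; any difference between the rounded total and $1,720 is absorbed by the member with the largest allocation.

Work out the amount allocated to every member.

Metered usage total 3,283; profit-interest units total 46.
Composite weights (20% metered usage + 80% profit-interest units): Haddad 0.3186; Ibarra 0.0576; Orozco 0.4480; Chaudhri 0.1759.
Raw shares: Haddad 547.92; Ibarra 99.01; Orozco 770.52; Chaudhri 302.54.
After rounding ($10): Haddad $550; Ibarra $100; Orozco $770; Chaudhri $300. Sum = $1,720.
Sum already equals the total — no adjustment.

Haddad: $550 | Ibarra: $100 | Orozco: $770 | Chaudhri: $300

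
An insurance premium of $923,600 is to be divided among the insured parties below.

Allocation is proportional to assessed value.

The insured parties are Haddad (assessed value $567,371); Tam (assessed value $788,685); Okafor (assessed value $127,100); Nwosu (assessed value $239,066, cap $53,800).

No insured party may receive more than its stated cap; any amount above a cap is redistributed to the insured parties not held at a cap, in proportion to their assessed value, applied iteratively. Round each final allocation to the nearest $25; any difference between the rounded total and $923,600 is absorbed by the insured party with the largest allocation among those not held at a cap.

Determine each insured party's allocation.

Assessed value total: 1,722,222.
Proportional shares (ignoring caps): Haddad 304,271.96; Tam 422,959.10; Okafor 68,161.69; Nwosu 128,207.26.
Capped: Nwosu ($53,800); remaining pool $869,800 reallocated over remaining assessed value 1,483,156.
Shares after redistribution: Haddad 332,735.93 → $332,725; Tam 462,526.00 → $462,525; Okafor 74,538.07 → $74,550.

Haddad: $332,725 · Tam: $462,525 · Okafor: $74,550 · Nwosu: $53,800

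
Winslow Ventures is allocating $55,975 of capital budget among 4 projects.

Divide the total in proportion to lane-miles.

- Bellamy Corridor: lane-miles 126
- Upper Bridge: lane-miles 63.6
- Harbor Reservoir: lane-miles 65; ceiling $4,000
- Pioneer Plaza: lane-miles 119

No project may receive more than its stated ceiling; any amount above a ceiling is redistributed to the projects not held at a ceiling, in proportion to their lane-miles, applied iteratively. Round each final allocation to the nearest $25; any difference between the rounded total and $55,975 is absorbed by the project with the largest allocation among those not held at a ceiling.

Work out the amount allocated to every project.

Sum of lane-miles: 373.6.
Unconstrained shares: Bellamy Corridor 18,878.08; Upper Bridge 9,528.93; Harbor Reservoir 9,738.69; Pioneer Plaza 17,829.30.
Cap binds for Harbor Reservoir ($4,000); residual $51,975 reallocated over remaining lane-miles 308.6.
Shares after redistribution: Bellamy Corridor 21,221.16 → $21,225; Upper Bridge 10,711.63 → $10,700; Pioneer Plaza 20,042.21 → $20,050.

Bellamy Corridor: $21,225 · Upper Bridge: $10,700 · Harbor Reservoir: $4,000 · Pioneer Plaza: $20,050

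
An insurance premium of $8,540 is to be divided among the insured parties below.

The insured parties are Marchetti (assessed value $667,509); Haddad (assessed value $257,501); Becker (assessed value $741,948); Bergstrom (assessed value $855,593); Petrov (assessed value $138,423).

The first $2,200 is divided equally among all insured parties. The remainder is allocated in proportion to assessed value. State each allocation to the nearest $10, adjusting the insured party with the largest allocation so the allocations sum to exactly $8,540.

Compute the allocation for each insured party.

Marchetti: $2,030 | Haddad: $1,050 | Becker: $2,210 | Bergstrom: $2,480 | Petrov: $770

First tranche $2,200 split equally: $440 each.
Remainder $6,340 by assessed value (total 2,660,974): Marchetti 1,590.40 → $1,590; Haddad 613.52 → $610; Becker 1,767.76 → $1,770; Bergstrom 2,038.52 → $2,040; Petrov 329.80 → $330.
Totals: Marchetti $440 + $1,590 = $2,030; Haddad $440 + $610 = $1,050; Becker $440 + $1,770 = $2,210; Bergstrom $440 + $2,040 = $2,480; Petrov $440 + $330 = $770.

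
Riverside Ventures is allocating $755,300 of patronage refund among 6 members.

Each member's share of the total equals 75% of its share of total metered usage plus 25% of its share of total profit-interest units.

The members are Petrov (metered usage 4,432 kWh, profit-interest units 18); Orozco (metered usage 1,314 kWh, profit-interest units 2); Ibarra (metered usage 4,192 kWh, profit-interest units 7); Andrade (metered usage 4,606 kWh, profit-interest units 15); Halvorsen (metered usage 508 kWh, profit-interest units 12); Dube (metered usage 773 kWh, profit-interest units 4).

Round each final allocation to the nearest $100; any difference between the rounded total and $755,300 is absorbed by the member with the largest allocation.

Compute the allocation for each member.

Petrov: $217,300 · Orozco: $53,500 · Ibarra: $172,800 · Andrade: $213,700 · Halvorsen: $57,300 · Dube: $40,700

Totals — metered usage 15,825, profit-interest units 58.
Composite weights (75% metered usage + 25% profit-interest units): Petrov 0.2876; Orozco 0.0709; Ibarra 0.2288; Andrade 0.2829; Halvorsen 0.0758; Dube 0.0539.
Pro-rata amounts: Petrov 217,249.66; Orozco 53,547.42; Ibarra 172,846.93; Andrade 213,711.39; Halvorsen 57,251.72; Dube 40,692.88.
At nearest $100: Petrov $217,200; Orozco $53,500; Ibarra $172,800; Andrade $213,700; Halvorsen $57,300; Dube $40,700. Sum = $755,200.
Difference $755,300 − $755,200 = +$100 applied to largest allocation (Petrov): Petrov becomes $217,300.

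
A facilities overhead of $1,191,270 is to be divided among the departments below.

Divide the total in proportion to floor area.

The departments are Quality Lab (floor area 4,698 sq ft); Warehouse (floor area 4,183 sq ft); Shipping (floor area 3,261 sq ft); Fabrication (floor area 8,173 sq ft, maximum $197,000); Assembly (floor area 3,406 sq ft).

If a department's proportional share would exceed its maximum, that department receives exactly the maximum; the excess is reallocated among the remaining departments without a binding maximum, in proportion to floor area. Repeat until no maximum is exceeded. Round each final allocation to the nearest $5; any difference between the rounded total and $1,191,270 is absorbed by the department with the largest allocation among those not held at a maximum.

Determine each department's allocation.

Quality Lab: $300,430 | Warehouse: $267,495 | Shipping: $208,535 | Fabrication: $197,000 | Assembly: $217,810

Combined floor area = 23,721.
Pro-rata shares before constraints: Quality Lab 235,933.83; Warehouse 210,070.50; Shipping 163,767.61; Fabrication 410,448.54; Assembly 171,049.52.
Capped: Fabrication ($197,000); balance $994,270 reallocated over remaining floor area 15,548.
Shares after redistribution: Quality Lab 300,429.67 → $300,430; Warehouse 267,496.23 → $267,495; Shipping 208,535.79 → $208,535; Assembly 217,808.31 → $217,810.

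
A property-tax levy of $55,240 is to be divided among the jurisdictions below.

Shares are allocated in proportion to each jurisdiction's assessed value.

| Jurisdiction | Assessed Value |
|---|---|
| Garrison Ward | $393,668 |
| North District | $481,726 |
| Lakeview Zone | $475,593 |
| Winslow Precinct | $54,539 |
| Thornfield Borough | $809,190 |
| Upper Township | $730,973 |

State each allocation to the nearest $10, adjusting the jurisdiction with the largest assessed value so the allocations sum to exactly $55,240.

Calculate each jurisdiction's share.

Garrison Ward: $7,380 | North District: $9,030 | Lakeview Zone: $8,920 | Winslow Precinct: $1,020 | Thornfield Borough: $15,180 | Upper Township: $13,710

Sum of assessed value: 2,945,689.
Unrounded shares: Garrison Ward 393,668/2,945,689 × $55,240 = 7,382.39; North District 481,726/2,945,689 × $55,240 = 9,033.72; Lakeview Zone 475,593/2,945,689 × $55,240 = 8,918.71; Winslow Precinct 54,539/2,945,689 × $55,240 = 1,022.76; Thornfield Borough 809,190/2,945,689 × $55,240 = 15,174.60; Upper Township 730,973/2,945,689 × $55,240 = 13,707.81.
After rounding ($10): Garrison Ward $7,380; North District $9,030; Lakeview Zone $8,920; Winslow Precinct $1,020; Thornfield Borough $15,170; Upper Township $13,710. Sum = $55,230.
Difference $55,240 − $55,230 = +$10 applied to largest assessed value (Thornfield Borough): Thornfield Borough becomes $15,180.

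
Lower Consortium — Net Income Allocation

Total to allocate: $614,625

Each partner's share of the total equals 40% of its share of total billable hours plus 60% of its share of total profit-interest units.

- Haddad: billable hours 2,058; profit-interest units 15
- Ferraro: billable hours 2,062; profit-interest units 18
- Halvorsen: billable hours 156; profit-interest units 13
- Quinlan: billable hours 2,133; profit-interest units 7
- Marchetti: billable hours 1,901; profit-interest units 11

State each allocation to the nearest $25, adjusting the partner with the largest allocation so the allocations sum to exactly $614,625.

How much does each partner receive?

Haddad: $147,325 | Ferraro: $164,700 | Halvorsen: $79,525 | Quinlan: $103,450 | Marchetti: $119,625

Billable hours total 8,310; profit-interest units total 64.
Composite weights (40% billable hours + 60% profit-interest units): Haddad 0.2397; Ferraro 0.2680; Halvorsen 0.1294; Quinlan 0.1683; Marchetti 0.1946.
Unrounded shares: Haddad 147,317.24; Ferraro 164,721.90; Halvorsen 79,522.66; Quinlan 103,439.22; Marchetti 119,623.98.
After rounding ($25): Haddad $147,325; Ferraro $164,725; Halvorsen $79,525; Quinlan $103,450; Marchetti $119,625. Sum = $614,650.
Difference $614,625 − $614,650 = −$25 applied to largest allocation (Ferraro): Ferraro becomes $164,700.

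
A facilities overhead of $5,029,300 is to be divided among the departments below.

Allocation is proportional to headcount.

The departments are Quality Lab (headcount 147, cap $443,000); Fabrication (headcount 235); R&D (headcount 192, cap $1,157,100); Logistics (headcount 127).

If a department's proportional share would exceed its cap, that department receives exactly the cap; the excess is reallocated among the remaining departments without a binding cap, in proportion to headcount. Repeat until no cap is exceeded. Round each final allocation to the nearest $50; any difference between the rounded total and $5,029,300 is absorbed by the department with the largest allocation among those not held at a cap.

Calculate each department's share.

Sum of headcount: 701.
Proportional shares (ignoring caps): Quality Lab 1,054,646.36; Fabrication 1,685,999.29; R&D 1,377,497.29; Logistics 911,157.06.
Capped: Quality Lab ($443,000), R&D ($1,157,100); balance $3,429,200 reallocated over remaining headcount 362.
Redistributed shares: Fabrication 2,226,138.12 → $2,226,150; Logistics 1,203,061.88 → $1,203,050.

Quality Lab: $443,000; Fabrication: $2,226,150; R&D: $1,157,100; Logistics: $1,203,050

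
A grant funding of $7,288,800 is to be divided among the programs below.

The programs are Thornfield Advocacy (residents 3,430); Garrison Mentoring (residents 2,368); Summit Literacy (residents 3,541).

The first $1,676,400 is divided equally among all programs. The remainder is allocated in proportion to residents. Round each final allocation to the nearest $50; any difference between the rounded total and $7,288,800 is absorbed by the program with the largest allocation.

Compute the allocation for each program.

Thornfield Advocacy: $2,620,100 | Garrison Mentoring: $1,981,900 | Summit Literacy: $2,686,800

$1,676,400 shared equally gives $558,800 per program.
Remainder $5,612,400 by residents (total 9,339): Thornfield Advocacy 2,061,305.49 → $2,061,300; Garrison Mentoring 1,423,082.04 → $1,423,100; Summit Literacy 2,128,012.46 → $2,128,000.
Totals: Thornfield Advocacy $558,800 + $2,061,300 = $2,620,100; Garrison Mentoring $558,800 + $1,423,100 = $1,981,900; Summit Literacy $558,800 + $2,128,000 = $2,686,800.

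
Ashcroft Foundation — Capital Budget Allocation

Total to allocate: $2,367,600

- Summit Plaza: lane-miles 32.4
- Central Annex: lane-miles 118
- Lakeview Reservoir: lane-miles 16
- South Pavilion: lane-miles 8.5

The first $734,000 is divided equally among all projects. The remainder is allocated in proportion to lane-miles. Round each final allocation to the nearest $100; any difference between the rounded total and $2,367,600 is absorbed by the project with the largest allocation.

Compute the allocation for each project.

$734,000 shared equally gives $183,500 per project.
Remainder $1,633,600 by lane-miles (total 174.9): Summit Plaza 302,622.30 → $302,600; Central Annex 1,102,142.94 → $1,102,100; Lakeview Reservoir 149,443.11 → $149,400; South Pavilion 79,391.65 → $79,400.
Rounding difference +$100 on remainder applied to Central Annex.
Totals: Summit Plaza $183,500 + $302,600 = $486,100; Central Annex $183,500 + $1,102,200 = $1,285,700; Lakeview Reservoir $183,500 + $149,400 = $332,900; South Pavilion $183,500 + $79,400 = $262,900.

Summit Plaza: $486,100 · Central Annex: $1,285,700 · Lakeview Reservoir: $332,900 · South Pavilion: $262,900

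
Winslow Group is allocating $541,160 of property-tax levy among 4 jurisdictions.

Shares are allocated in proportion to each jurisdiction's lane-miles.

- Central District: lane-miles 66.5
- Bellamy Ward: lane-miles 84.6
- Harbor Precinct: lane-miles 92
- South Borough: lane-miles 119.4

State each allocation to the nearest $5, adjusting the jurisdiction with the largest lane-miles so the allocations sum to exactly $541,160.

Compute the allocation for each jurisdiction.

Total lane-miles = 66.5 + 84.6 + 92 + 119.4 = 362.5.
Proportional shares: Central District 99,274.87; Bellamy Ward 126,295.55; Harbor Precinct 137,342.68; South Borough 178,246.91.
After rounding ($5): Central District $99,275; Bellamy Ward $126,295; Harbor Precinct $137,345; South Borough $178,245. Sum = $541,160.
Rounded total matches; no reconciliation needed.

Central District: $99,275 · Bellamy Ward: $126,295 · Harbor Precinct: $137,345 · South Borough: $178,245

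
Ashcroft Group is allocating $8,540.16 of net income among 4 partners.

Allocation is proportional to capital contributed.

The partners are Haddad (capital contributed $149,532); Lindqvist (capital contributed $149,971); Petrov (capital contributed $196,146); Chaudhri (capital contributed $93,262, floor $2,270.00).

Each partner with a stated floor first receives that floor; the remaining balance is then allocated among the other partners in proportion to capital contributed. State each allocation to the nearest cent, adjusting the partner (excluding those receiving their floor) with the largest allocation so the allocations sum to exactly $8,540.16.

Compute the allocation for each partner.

Haddad: $1,891.64 | Lindqvist: $1,897.19 | Petrov: $2,481.33 | Chaudhri: $2,270.00

Fund the minimums — Chaudhri $2,270.00. Remaining pool $6,270.16.
Remaining pool split over remaining capital contributed 495,649: Haddad 1,891.6402 → $1,891.64; Lindqvist 1,897.1937 → $1,897.19; Petrov 2,481.3261 → $2,481.33.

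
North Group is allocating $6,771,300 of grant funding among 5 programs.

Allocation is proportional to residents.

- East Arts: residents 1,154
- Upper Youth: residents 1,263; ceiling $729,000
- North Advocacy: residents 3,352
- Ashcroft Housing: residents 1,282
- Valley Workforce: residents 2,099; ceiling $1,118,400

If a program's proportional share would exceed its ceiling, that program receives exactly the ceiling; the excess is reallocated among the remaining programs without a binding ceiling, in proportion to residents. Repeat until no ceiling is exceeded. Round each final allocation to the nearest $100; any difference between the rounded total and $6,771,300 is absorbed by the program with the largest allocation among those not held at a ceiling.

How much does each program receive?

East Arts: $981,700 · Upper Youth: $729,000 · North Advocacy: $2,851,600 · Ashcroft Housing: $1,090,600 · Valley Workforce: $1,118,400

Sum of residents: 9,150.
Proportional shares (ignoring caps): East Arts 853,997.84; Upper Youth 934,661.41; North Advocacy 2,480,589.90; Ashcroft Housing 948,722.03; Valley Workforce 1,553,328.82.
Held at cap: Upper Youth ($729,000), Valley Workforce ($1,118,400); balance $4,923,900 reallocated over remaining residents 5,788.
Remaining shares: East Arts 981,717.45 → $981,700; North Advocacy 2,851,574.43 → $2,851,600; Ashcroft Housing 1,090,608.12 → $1,090,600.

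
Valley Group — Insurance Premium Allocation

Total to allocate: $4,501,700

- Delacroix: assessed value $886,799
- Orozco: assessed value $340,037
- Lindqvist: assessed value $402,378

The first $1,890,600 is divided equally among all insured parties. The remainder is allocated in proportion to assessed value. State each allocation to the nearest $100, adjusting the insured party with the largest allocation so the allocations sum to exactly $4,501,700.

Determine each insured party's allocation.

Equal tier: $1,890,600 ÷ 3 = $630,200 apiece.
Remainder $2,611,100 by assessed value (total 1,629,214): Delacroix 1,421,250.29 → $1,421,300; Orozco 544,968.68 → $545,000; Lindqvist 644,881.03 → $644,900.
Rounding difference −$100 on remainder applied to Delacroix.
Totals: Delacroix $630,200 + $1,421,200 = $2,051,400; Orozco $630,200 + $545,000 = $1,175,200; Lindqvist $630,200 + $644,900 = $1,275,100.

Delacroix: $2,051,400 | Orozco: $1,175,200 | Lindqvist: $1,275,100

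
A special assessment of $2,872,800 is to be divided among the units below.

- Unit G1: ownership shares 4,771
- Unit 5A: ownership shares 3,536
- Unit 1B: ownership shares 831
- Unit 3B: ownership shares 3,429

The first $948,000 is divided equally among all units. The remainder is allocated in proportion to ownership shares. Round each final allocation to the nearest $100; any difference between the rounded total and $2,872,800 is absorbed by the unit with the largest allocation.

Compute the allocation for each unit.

$948,000 shared equally gives $237,000 per unit.
Remainder $1,924,800 by ownership shares (total 12,567): Unit G1 730,740.89 → $730,700; Unit 5A 541,584.53 → $541,600; Unit 1B 127,278.49 → $127,300; Unit 3B 525,196.08 → $525,200.
Totals: Unit G1 $237,000 + $730,700 = $967,700; Unit 5A $237,000 + $541,600 = $778,600; Unit 1B $237,000 + $127,300 = $364,300; Unit 3B $237,000 + $525,200 = $762,200.

Unit G1: $967,700 · Unit 5A: $778,600 · Unit 1B: $364,300 · Unit 3B: $762,200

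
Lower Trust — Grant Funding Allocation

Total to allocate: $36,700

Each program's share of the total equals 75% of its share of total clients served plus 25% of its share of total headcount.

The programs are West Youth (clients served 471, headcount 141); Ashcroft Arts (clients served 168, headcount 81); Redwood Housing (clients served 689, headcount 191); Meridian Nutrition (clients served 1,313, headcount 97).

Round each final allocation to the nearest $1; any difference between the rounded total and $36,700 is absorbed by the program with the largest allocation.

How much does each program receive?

Totals — clients served 2,641, headcount 510.
Blended shares (75% clients served + 25% headcount): West Youth 0.2029; Ashcroft Arts 0.0874; Redwood Housing 0.2893; Meridian Nutrition 0.4204.
Unrounded shares: West Youth 7,445.47; Ashcroft Arts 3,208.13; Redwood Housing 10,617.02; Meridian Nutrition 15,429.38.
Rounded to nearest $1: West Youth $7,445; Ashcroft Arts $3,208; Redwood Housing $10,617; Meridian Nutrition $15,429. Sum = $36,699.
Difference $36,700 − $36,699 = +$1 applied to largest allocation (Meridian Nutrition): Meridian Nutrition becomes $15,430.

West Youth: $7,445; Ashcroft Arts: $3,208; Redwood Housing: $10,617; Meridian Nutrition: $15,430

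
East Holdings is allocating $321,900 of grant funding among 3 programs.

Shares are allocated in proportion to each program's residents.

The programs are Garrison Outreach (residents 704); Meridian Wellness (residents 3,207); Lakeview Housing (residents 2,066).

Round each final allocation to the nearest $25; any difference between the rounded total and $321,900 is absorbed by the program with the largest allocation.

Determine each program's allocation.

Garrison Outreach: $37,925; Meridian Wellness: $172,700; Lakeview Housing: $111,275

Combined residents = 5,977.
Raw shares: Garrison Outreach 704/5,977 × $321,900 = 37,914.94; Meridian Wellness 3,207/5,977 × $321,900 = 172,717.63; Lakeview Housing 2,066/5,977 × $321,900 = 111,267.43.
At nearest $25: Garrison Outreach $37,925; Meridian Wellness $172,725; Lakeview Housing $111,275. Sum = $321,925.
Difference $321,900 − $321,925 = −$25 applied to largest allocation (Meridian Wellness): Meridian Wellness becomes $172,700.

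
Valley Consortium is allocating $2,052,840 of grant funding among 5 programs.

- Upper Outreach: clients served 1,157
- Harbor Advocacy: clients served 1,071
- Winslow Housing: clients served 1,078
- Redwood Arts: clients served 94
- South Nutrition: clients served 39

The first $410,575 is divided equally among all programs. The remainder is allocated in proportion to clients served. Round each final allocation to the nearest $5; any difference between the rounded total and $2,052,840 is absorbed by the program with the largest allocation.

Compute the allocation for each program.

$410,575 shared equally gives $82,115 per program.
Remainder $1,642,265 by clients served (total 3,439): Upper Outreach 552,515.44 → $552,515; Harbor Advocacy 511,446.88 → $511,445; Winslow Housing 514,789.67 → $514,790; Redwood Arts 44,888.90 → $44,890; South Nutrition 18,624.12 → $18,625.
Totals: Upper Outreach $82,115 + $552,515 = $634,630; Harbor Advocacy $82,115 + $511,445 = $593,560; Winslow Housing $82,115 + $514,790 = $596,905; Redwood Arts $82,115 + $44,890 = $127,005; South Nutrition $82,115 + $18,625 = $100,740.

Upper Outreach: $634,630 | Harbor Advocacy: $593,560 | Winslow Housing: $596,905 | Redwood Arts: $127,005 | South Nutrition: $100,740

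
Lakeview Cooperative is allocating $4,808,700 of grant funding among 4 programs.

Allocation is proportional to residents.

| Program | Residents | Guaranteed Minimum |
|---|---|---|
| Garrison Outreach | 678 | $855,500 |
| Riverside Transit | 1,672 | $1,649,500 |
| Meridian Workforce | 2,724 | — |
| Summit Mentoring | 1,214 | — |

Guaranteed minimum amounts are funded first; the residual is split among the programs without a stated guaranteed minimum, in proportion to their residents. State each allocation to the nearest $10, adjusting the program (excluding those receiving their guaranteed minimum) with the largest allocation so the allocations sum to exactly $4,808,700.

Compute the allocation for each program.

Minimums first: Garrison Outreach $855,500; Riverside Transit $1,649,500. Residual $2,303,700.
Residual split over remaining residents 3,938: Meridian Workforce 1,593,519.25 → $1,593,520; Summit Mentoring 710,180.75 → $710,180.

Garrison Outreach: $855,500 · Riverside Transit: $1,649,500 · Meridian Workforce: $1,593,520 · Summit Mentoring: $710,180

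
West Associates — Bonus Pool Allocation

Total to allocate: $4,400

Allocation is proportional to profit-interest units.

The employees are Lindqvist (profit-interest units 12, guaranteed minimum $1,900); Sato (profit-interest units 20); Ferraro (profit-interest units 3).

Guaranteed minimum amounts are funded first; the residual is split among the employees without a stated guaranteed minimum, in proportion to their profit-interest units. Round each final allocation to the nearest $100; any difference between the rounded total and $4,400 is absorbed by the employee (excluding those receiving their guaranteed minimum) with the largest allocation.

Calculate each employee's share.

Guaranteed amounts: Lindqvist $1,900. Balance $2,500.
Balance split over remaining profit-interest units 23: Sato 2,173.91 → $2,200; Ferraro 326.09 → $300.

Lindqvist: $1,900 · Sato: $2,200 · Ferraro: $300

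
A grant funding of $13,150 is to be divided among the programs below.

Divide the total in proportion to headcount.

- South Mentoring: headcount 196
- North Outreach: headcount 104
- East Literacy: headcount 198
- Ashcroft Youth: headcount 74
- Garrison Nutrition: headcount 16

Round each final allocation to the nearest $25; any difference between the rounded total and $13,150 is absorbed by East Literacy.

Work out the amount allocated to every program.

Total headcount = 588.
Raw shares: South Mentoring 196/588 × $13,150 = 4,383.33; North Outreach 104/588 × $13,150 = 2,325.85; East Literacy 198/588 × $13,150 = 4,428.06; Ashcroft Youth 74/588 × $13,150 = 1,654.93; Garrison Nutrition 16/588 × $13,150 = 357.82.
At nearest $25: South Mentoring $4,375; North Outreach $2,325; East Literacy $4,425; Ashcroft Youth $1,650; Garrison Nutrition $350. Sum = $13,125.
Difference $13,150 − $13,125 = +$25 applied to East Literacy: East Literacy becomes $4,450.

South Mentoring: $4,375; North Outreach: $2,325; East Literacy: $4,450; Ashcroft Youth: $1,650; Garrison Nutrition: $350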